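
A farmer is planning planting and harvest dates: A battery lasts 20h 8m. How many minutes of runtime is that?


Hours: 20
Extra minutes: 8
Minutes per hour: 60
Hours to minutes: 20 x 60 = 1200
Total: 1200 + 8 = 1208

1208


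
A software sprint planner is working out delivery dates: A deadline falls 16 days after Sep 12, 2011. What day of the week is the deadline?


Start: 2011-09-12 (Monday)
Step 1 - find target date: add 16 days
  2011-09-12 + 16 days = 2011-09-28
Step 2 - day of week:
  16 mod 7 = 2
  Monday + 2 days -> Wednesday
Result: Wednesday (2011-09-28)

Wednesday


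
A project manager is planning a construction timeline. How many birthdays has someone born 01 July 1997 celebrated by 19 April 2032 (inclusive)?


Birth: 1997-07-01
Reference: 2032-04-19
Year difference: 2032 - 1997 = 35
Has birthday (07-01) occurred by 04-19? No
Birthday not yet reached this year -> subtract 1
Age in full years: 34

34


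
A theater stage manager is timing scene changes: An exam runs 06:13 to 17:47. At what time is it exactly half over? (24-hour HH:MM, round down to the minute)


Start time: 06:13 = 373 minutes from midnight
End time: 17:47 = 1067 minutes from midnight
Sum: 373 + 1067 = 1440
Midpoint: 1440 / 2 = 720 minutes
Convert: 720 / 60 = 12 hours, 0 minutes
Result: 12:00

12:00


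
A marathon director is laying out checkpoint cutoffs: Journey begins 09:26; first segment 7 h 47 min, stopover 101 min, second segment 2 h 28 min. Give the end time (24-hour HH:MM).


Depart: 09:26
Leg 1: +467 min -> 17:13
Layover: +101 min -> 18:54
Leg 2: +148 min -> 21:22
Total travel: 716 minutes = 11h 56m
Arrival: 21:22

21:22


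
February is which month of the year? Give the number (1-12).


Calendar month order:
1. January
2. February <--
3. March
February is month number 2

2


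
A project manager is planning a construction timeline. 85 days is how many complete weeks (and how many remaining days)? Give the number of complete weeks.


Total days: 85
Days per week: 7
Division: 85 / 7 = 12 remainder 1
Complete weeks: 12
Remaining days: 1

12


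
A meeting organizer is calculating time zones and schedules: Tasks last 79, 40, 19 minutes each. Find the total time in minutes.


Durations: 79, 40, 19
Running sum: 79
+ 40 = 119
+ 19 = 138
Total duration: 138 minutes
That is 2 hours and 18 minutes

138


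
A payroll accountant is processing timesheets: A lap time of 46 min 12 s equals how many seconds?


Minutes: 46
Seconds: 12
Convert minutes to seconds: 46 x 60 = 2760
Add remaining seconds: 2760 + 12 = 2772

2772


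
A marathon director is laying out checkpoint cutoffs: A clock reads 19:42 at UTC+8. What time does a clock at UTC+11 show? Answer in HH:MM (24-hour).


Local time: 19:42 at UTC+8 (offset 8h)
Target zone: UTC+11 (offset 11h)
Difference: 11 - (8) = 3 hours
Calculation: 19 + (3) = 22
Result: 22:42

22:42


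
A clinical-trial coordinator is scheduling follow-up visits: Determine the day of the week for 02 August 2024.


Date: 2024-08-02
January 1, 2024 is a Monday
Day of year: 215
Offset from Jan 1: 214 days
214 mod 7 = 4
Result: Friday

Friday


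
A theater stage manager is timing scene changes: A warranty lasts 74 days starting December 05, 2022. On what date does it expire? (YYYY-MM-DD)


Start: 2022-12-05
Adding 74 days
Days remaining in December: 26
After December: 48 days still to add
January 2023: 31 days, 17 remaining
February 2023 has 28 days, need 17
Result: 2023-02-17

2023-02-17


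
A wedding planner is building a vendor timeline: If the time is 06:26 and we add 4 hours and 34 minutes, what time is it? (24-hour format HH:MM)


Start time: 06:26
Adding: 4 hours 34 minutes
Minutes: 26 + 34 = 60
Minute overflow: 60 >= 60, so carry 1 hour, minutes = 0
Hours: 6 + 4 + 1 = 11
Result: 11:00

11:00


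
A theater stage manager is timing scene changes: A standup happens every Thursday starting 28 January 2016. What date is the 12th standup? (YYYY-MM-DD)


First occurrence: 2016-01-28 (occurrence 1)
Each occurrence is 7 days after the previous.
Occurrence 12 is 11 weeks after the first.
11 weeks = 77 days
2016-01-28 + 77 days = 2016-04-14

2016-04-14


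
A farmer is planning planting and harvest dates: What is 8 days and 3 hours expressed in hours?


Days: 8
Extra hours: 3
Hours per day: 24
Days to hours: 8 x 24 = 192
Total: 192 + 3 = 195

195


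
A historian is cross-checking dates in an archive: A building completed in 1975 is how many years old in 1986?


Birth year: 1975
Current year: 1986
Age = current year - birth year
Age = 1986 - 1975 = 11

11


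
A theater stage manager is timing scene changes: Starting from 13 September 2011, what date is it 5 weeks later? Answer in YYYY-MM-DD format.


Start: 2011-09-13
Weeks to add: 5
Convert to days: 5 x 7 = 35 days
Add 35 days to 2011-09-13
Result: 2011-10-18

2011-10-18


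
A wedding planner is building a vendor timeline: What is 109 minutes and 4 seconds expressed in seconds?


Minutes: 109
Extra seconds: 4
Seconds per minute: 60
Minutes to seconds: 109 x 60 = 6540
Total: 6540 + 4 = 6544

6544


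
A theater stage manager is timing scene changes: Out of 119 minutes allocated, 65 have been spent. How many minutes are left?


Total budget: 119 minutes
Time used: 65 minutes
Remaining: 119 - 65 = 54 minutes
Percent used: 54.6%
Percent remaining: 45.4%

54


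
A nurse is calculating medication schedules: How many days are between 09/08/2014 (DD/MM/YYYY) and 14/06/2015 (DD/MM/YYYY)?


Start date: 2014-08-09
End date: 2015-06-14
Aug 2014: +23 days
Sep 2014: +30 days
Oct 2014: +31 days
... (8 more months)
Total: 309 days

309


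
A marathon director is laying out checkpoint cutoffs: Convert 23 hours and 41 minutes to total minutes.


Hours: 23
Minutes: 41
Convert hours to minutes: 23 x 60 = 1380
Add remaining minutes: 1380 + 41 = 1421

1421


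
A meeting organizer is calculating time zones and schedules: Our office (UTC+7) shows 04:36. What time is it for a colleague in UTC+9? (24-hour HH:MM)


Local time: 04:36 at UTC+7 (offset 7h)
Target zone: UTC+9 (offset 9h)
Difference: 9 - (7) = 2 hours
Calculation: 4 + (2) = 6
Result: 06:36

06:36


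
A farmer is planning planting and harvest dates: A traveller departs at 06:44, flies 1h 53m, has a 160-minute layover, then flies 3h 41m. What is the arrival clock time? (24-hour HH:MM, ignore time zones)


Depart: 06:44
Leg 1: +113 min -> 08:37
Layover: +160 min -> 11:17
Leg 2: +221 min -> 14:58
Total travel: 494 minutes = 8h 14m
Arrival: 14:58

14:58


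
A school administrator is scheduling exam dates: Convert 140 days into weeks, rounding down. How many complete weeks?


Total days: 140
Days per week: 7
Division: 140 / 7 = 20 remainder 0
Complete weeks: 20
Remaining days: 0

20


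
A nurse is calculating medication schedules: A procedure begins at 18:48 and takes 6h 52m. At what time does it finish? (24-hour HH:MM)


Start time: 18:48
Adding: 6 hours 52 minutes
Minutes: 48 + 52 = 100
Minute overflow: 100 >= 60, so carry 1 hour, minutes = 40
Hours: 18 + 6 + 1 = 25
Hour wraparound: 25 mod 24 = 1
Result: 01:40

01:40


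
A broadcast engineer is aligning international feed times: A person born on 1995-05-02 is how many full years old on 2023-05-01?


Birth: 1995-05-02
Reference: 2023-05-01
Year difference: 2023 - 1995 = 28
Has birthday (05-02) occurred by 05-01? No
Birthday not yet reached this year -> subtract 1
Age in full years: 27

27


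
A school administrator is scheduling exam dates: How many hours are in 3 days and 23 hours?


Days: 3
Extra hours: 23
Hours per day: 24
Days to hours: 3 x 24 = 72
Total: 72 + 23 = 95

95


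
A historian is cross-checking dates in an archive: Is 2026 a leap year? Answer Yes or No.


Year: 2026
Divisible by 4? 2026 / 4 = 506.5 -> No
Not divisible by 4, so NOT a leap year

No


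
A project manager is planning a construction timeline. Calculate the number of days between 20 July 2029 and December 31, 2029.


Start: July 20, 2029
End: December 31, 2029
Days left in July: 11
August: 31
September: 30
October: 31
November: 30
... plus remaining months
Sum of remaining months: 153
Total: 11 + 153 = 164

164


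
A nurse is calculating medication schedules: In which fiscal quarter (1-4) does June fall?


Month: June (month 6)
Q1: January-March (months 1-3)
Q2: April-June (months 4-6)
Q3: July-September (months 7-9)
Q4: October-December (months 10-12)
Month 6 falls in Q2

2


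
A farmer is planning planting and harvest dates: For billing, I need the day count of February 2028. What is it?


Month: February
Year: 2028
2028 is a leap year
February has 29 days
Total: 29 days

29


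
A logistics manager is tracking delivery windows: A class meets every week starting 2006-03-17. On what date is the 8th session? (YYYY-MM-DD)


First occurrence: 2006-03-17 (occurrence 1)
Each occurrence is 7 days after the previous.
Occurrence 8 is 7 weeks after the first.
7 weeks = 49 days
2006-03-17 + 49 days = 2006-05-05

2006-05-05


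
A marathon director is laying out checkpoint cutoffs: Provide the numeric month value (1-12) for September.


Calendar month order:
8. August
9. September <--
10. October
September is month number 9

9


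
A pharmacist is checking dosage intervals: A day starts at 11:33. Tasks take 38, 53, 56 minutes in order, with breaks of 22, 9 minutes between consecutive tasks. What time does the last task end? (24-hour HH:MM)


Start: 11:33 = 693 min from midnight
  after task 1 (38 min): 12:11
  after break (22 min): 12:33
  after task 2 (53 min): 13:26
  after break (9 min): 13:35
  after task 3 (56 min): 14:31
Total elapsed: 178 minutes
End time: 14:31

14:31


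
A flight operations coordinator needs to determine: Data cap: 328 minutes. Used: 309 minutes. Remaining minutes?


Total budget: 328 minutes
Time used: 309 minutes
Remaining: 328 - 309 = 19 minutes
Percent used: 94.2%
Percent remaining: 5.8%

19


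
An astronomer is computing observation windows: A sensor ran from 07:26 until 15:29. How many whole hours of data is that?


Start: 07:26
End: 15:29
Hour difference: 15 - 7 = 8 hours
Minute difference: 29 - 26 = 3 minutes
Total minutes: 483
Complete hours: 483 / 60 = 8 (remainder 3)

8


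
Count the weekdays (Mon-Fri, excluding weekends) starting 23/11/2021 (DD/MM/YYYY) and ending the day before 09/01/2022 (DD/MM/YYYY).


Start: 2021-11-23 (Tuesday)
End (exclusive): 2022-01-09 (Sunday)
Total calendar days: 47
Full weeks: 47 // 7 = 6 -> 30 weekdays
Remaining 5 days starting on Tuesday:
  Tue(w), Wed(w), Thu(w), Fri(w), Sat(-) -> 4 weekdays
Total business days: 30 + 4 = 34

34


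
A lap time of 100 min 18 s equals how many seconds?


Minutes: 100
Seconds: 18
Convert minutes to seconds: 100 x 60 = 6000
Add remaining seconds: 6000 + 18 = 6018

6018


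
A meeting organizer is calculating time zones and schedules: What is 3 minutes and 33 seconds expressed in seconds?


Minutes: 3
Extra seconds: 33
Seconds per minute: 60
Minutes to seconds: 3 x 60 = 180
Total: 180 + 33 = 213

213


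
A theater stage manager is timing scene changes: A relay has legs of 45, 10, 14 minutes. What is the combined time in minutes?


Durations: 45, 10, 14
Running sum: 45
+ 10 = 55
+ 14 = 69
Total duration: 69 minutes
That is 1 hours and 9 minutes

69


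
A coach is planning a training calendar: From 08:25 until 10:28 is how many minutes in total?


Start time: 08:25 = 505 minutes from midnight
End time: 10:28 = 628 minutes from midnight
Difference: 628 - 505 = 123 minutes
That is 2 hours and 3 minutes

123


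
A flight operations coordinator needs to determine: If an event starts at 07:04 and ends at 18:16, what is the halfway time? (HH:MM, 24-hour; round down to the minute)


Start time: 07:04 = 424 minutes from midnight
End time: 18:16 = 1096 minutes from midnight
Sum: 424 + 1096 = 1520
Midpoint: 1520 / 2 = 760 minutes
Convert: 760 / 60 = 12 hours, 40 minutes
Result: 12:40

12:40


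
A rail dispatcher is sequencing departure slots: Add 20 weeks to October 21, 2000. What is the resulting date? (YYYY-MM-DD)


Start: 2000-10-21
Weeks to add: 20
Convert to days: 20 x 7 = 140 days
Add 140 days to 2000-10-21
Result: 2001-03-10

2001-03-10


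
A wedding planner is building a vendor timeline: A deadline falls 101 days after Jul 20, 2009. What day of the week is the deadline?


Start: 2009-07-20 (Monday)
Step 1 - find target date: add 101 days
  2009-07-20 + 101 days = 2009-10-29
Step 2 - day of week:
  101 mod 7 = 3
  Monday + 3 days -> Thursday
Result: Thursday (2009-10-29)

Thursday


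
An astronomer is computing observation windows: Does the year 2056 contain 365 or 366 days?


Year: 2056
Check leap year rules:
Divisible by 4? Yes
Divisible by 100? No
2056 is a leap year
Days: 366

366


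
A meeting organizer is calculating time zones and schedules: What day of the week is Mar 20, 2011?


Date: 2011-03-20
January 1, 2011 is a Saturday
Day of year: 79
Offset from Jan 1: 78 days
78 mod 7 = 1
Result: Sunday

Sunday


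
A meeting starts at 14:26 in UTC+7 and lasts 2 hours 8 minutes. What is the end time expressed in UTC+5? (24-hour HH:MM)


Start: 14:26 in UTC+7
Step 1 - add duration:
  minutes: 26 + 8 = 34
  hours: 14 + 2 + 0 = 16
  end in UTC+7: 16:34
Step 2 - convert UTC+7 -> UTC+5:
  offset difference: 5 - (7) = -2 hours
  16 + (-2) = 14 -> mod 24 = 14
Result: 14:34 in UTC+5

14:34


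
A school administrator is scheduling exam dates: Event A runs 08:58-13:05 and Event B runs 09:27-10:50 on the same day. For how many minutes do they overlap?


Interval A: [538, 785] minutes from midnight
Interval B: [567, 650] minutes from midnight
Overlap start = max(538, 567) = 567
Overlap end = min(785, 650) = 650
Overlap = 650 - 567 = 83 minutes

83


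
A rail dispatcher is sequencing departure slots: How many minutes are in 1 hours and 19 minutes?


Hours: 1
Extra minutes: 19
Minutes per hour: 60
Hours to minutes: 1 x 60 = 60
Total: 60 + 19 = 79

79


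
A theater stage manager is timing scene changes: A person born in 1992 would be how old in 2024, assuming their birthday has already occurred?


Birth year: 1992
Current year: 2024
Age = current year - birth year
Age = 2024 - 1992 = 32

32


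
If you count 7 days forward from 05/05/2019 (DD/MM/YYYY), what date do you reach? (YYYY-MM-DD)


Start: 2019-05-05
Adding 7 days
Days remaining in May: 26
Result: 2019-05-12

2019-05-12


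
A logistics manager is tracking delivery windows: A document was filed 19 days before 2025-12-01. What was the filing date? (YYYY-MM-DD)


Start: 2025-12-01
Subtracting 19 days
Days already passed in December: 1
After going back through December: 18 more days to subtract
November 2025 has 30 days, need 18
Result: 2025-11-12

2025-11-12


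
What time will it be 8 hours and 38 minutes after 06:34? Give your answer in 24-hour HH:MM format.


Start time: 06:34
Adding: 8 hours 38 minutes
Minutes: 34 + 38 = 72
Minute overflow: 72 >= 60, so carry 1 hour, minutes = 12
Hours: 6 + 8 + 1 = 15
Result: 15:12

15:12


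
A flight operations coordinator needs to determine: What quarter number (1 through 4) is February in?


Month: February (month 2)
Q1: January-March (months 1-3)
Q2: April-June (months 4-6)
Q3: July-September (months 7-9)
Q4: October-December (months 10-12)
Month 2 falls in Q1

1


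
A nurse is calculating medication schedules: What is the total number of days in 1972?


Year: 1972
Check leap year rules:
Divisible by 4? Yes
Divisible by 100? No
1972 is a leap year
Days: 366

366


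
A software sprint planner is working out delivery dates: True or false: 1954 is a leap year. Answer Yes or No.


Year: 1954
Divisible by 4? 1954 / 4 = 488.5 -> No
Not divisible by 4, so NOT a leap year

No


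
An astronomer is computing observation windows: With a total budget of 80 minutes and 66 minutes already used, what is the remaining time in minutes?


Total budget: 80 minutes
Time used: 66 minutes
Remaining: 80 - 66 = 14 minutes
Percent used: 82.5%
Percent remaining: 17.5%

14


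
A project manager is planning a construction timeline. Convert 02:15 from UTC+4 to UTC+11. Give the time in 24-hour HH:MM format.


Local time: 02:15 at UTC+4 (offset 4h)
Target zone: UTC+11 (offset 11h)
Difference: 11 - (4) = 7 hours
Calculation: 2 + (7) = 9
Result: 09:15

09:15


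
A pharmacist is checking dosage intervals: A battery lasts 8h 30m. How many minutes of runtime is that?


Hours: 8
Extra minutes: 30
Minutes per hour: 60
Hours to minutes: 8 x 60 = 480
Total: 480 + 30 = 510

510


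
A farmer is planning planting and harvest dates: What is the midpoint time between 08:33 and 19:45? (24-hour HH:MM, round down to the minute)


Start time: 08:33 = 513 minutes from midnight
End time: 19:45 = 1185 minutes from midnight
Sum: 513 + 1185 = 1698
Midpoint: 1698 / 2 = 849 minutes
Convert: 849 / 60 = 14 hours, 9 minutes
Result: 14:09

14:09


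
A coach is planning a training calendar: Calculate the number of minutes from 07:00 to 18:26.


Start time: 07:00 = 420 minutes from midnight
End time: 18:26 = 1106 minutes from midnight
Difference: 1106 - 420 = 686 minutes
That is 11 hours and 26 minutes

686


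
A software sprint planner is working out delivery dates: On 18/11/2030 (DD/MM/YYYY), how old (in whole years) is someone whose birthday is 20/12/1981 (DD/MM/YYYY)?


Birth: 1981-12-20
Reference: 2030-11-18
Year difference: 2030 - 1981 = 49
Has birthday (12-20) occurred by 11-18? No
Birthday not yet reached this year -> subtract 1
Age in full years: 48

48


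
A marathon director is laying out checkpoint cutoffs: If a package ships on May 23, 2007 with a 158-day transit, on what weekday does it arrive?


Start: 2007-05-23 (Wednesday)
Step 1 - find target date: add 158 days
  2007-05-23 + 158 days = 2007-10-28
Step 2 - day of week:
  158 mod 7 = 4
  Wednesday + 4 days -> Sunday
Result: Sunday (2007-10-28)

Sunday


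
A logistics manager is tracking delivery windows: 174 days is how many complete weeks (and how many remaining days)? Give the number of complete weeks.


Total days: 174
Days per week: 7
Division: 174 / 7 = 24 remainder 6
Complete weeks: 24
Remaining days: 6

24


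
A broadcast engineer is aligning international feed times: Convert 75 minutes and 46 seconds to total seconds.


Minutes: 75
Extra seconds: 46
Seconds per minute: 60
Minutes to seconds: 75 x 60 = 4500
Total: 4500 + 46 = 4546

4546


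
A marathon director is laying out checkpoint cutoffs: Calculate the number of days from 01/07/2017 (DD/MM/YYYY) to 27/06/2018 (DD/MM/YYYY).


Start date: 2017-07-01
End date: 2018-06-27
Jul 2017: +31 days
Aug 2017: +31 days
Sep 2017: +30 days
... (9 more months)
Total: 361 days

361


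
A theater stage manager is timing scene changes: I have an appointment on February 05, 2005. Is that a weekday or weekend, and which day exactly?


Date: 2005-02-05
January 1, 2005 is a Saturday
Day of year: 36
Offset from Jan 1: 35 days
35 mod 7 = 0
Result: Saturday

Saturday


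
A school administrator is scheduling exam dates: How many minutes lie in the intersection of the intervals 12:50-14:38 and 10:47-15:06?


Interval A: [770, 878] minutes from midnight
Interval B: [647, 906] minutes from midnight
Overlap start = max(770, 647) = 770
Overlap end = min(878, 906) = 878
Overlap = 878 - 770 = 108 minutes

108


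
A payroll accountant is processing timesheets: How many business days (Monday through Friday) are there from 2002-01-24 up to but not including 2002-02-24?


Start: 2002-01-24 (Thursday)
End (exclusive): 2002-02-24 (Sunday)
Total calendar days: 31
Full weeks: 31 // 7 = 4 -> 20 weekdays
Remaining 3 days starting on Thursday:
  Thu(w), Fri(w), Sat(-) -> 2 weekdays
Total business days: 20 + 2 = 22

22


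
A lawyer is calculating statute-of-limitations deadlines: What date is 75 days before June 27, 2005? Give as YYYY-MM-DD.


Start: 2005-06-27
Subtracting 75 days
Days already passed in June: 27
After going back through June: 48 more days to subtract
May 2005: 31 days, 17 remaining
April 2005 has 30 days, need 17
Result: 2005-04-13

2005-04-13


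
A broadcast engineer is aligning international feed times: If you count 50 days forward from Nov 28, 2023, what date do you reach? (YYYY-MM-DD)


Start: 2023-11-28
Adding 50 days
Days remaining in November: 2
After November: 48 days still to add
December 2023: 31 days, 17 remaining
January 2024 has 31 days, need 17
Result: 2024-01-17

2024-01-17


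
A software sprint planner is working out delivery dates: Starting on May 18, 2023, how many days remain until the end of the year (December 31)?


Start: May 18, 2023
End: December 31, 2023
Days left in May: 13
June: 30
July: 31
August: 31
September: 30
... plus remaining months
Sum of remaining months: 214
Total: 13 + 214 = 227

227


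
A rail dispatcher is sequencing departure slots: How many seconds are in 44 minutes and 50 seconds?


Minutes: 44
Seconds: 50
Convert minutes to seconds: 44 x 60 = 2640
Add remaining seconds: 2640 + 50 = 2690

2690


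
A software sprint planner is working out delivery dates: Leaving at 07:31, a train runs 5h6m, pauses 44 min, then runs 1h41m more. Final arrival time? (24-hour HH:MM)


Depart: 07:31
Leg 1: +306 min -> 12:37
Layover: +44 min -> 13:21
Leg 2: +101 min -> 15:02
Total travel: 451 minutes = 7h 31m
Arrival: 15:02

15:02


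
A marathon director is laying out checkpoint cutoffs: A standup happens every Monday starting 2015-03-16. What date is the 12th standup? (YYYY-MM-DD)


First occurrence: 2015-03-16 (occurrence 1)
Each occurrence is 7 days after the previous.
Occurrence 12 is 11 weeks after the first.
11 weeks = 77 days
2015-03-16 + 77 days = 2015-06-01

2015-06-01


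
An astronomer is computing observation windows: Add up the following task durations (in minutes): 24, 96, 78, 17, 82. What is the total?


Durations: 24, 96, 78, 17, 82
Running sum: 24
+ 96 = 120
+ 78 = 198
+ 17 = 215
+ 82 = 297
Total duration: 297 minutes
That is 4 hours and 57 minutes

297


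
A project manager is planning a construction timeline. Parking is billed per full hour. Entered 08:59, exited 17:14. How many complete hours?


Start: 08:59
End: 17:14
Hour difference: 17 - 8 = 9 hours
Minute difference: 14 - 59 = -45 minutes
Total minutes: 495
Complete hours: 495 / 60 = 8 (remainder 15)

8


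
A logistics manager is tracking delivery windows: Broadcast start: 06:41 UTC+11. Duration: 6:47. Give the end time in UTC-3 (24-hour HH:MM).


Start: 06:41 in UTC+11
Step 1 - add duration:
  minutes: 41 + 47 = 88 (carry 1h)
  hours: 6 + 6 + 1 = 13
  end in UTC+11: 13:28
Step 2 - convert UTC+11 -> UTC-3:
  offset difference: -3 - (11) = -14 hours
  13 + (-14) = -1 -> mod 24 = 23
Result: 23:28 in UTC-3

23:28


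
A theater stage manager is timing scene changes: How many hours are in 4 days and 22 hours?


Days: 4
Extra hours: 22
Hours per day: 24
Days to hours: 4 x 24 = 96
Total: 96 + 22 = 118

118


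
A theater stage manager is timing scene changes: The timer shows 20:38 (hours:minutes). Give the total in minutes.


Hours: 20
Minutes: 38
Convert hours to minutes: 20 x 60 = 1200
Add remaining minutes: 1200 + 38 = 1238

1238


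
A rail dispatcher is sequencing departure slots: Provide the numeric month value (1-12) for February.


Calendar month order:
1. January
2. February <--
3. March
February is month number 2

2


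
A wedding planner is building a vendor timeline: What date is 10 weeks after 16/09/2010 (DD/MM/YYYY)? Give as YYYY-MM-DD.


Start: 2010-09-16
Weeks to add: 10
Convert to days: 10 x 7 = 70 days
Add 70 days to 2010-09-16
Result: 2010-11-25

2010-11-25


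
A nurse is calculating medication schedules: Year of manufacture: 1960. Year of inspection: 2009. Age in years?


Birth year: 1960
Current year: 2009
Age = current year - birth year
Age = 2009 - 1960 = 49

49


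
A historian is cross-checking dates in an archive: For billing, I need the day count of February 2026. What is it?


Month: February
Year: 2026
2026 is not a leap year
February has 28 days
Total: 28 days

28


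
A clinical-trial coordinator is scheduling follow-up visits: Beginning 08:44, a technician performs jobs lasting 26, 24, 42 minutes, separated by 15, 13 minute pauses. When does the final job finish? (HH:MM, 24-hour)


Start: 08:44 = 524 min from midnight
  after task 1 (26 min): 09:10
  after break (15 min): 09:25
  after task 2 (24 min): 09:49
  after break (13 min): 10:02
  after task 3 (42 min): 10:44
Total elapsed: 120 minutes
End time: 10:44

10:44


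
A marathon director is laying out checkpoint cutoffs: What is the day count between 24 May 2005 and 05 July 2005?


Start date: 2005-05-24
End date: 2005-07-05
May 2005: +8 days
Jun 2005: +30 days
Jul 2005: +4 days
Total: 42 days

42


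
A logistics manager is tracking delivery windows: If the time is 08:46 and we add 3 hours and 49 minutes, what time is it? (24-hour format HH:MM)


Start time: 08:46
Adding: 3 hours 49 minutes
Minutes: 46 + 49 = 95
Minute overflow: 95 >= 60, so carry 1 hour, minutes = 35
Hours: 8 + 3 + 1 = 12
Result: 12:35

12:35


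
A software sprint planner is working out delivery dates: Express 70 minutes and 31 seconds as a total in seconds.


Minutes: 70
Seconds: 31
Convert minutes to seconds: 70 x 60 = 4200
Add remaining seconds: 4200 + 31 = 4231

4231


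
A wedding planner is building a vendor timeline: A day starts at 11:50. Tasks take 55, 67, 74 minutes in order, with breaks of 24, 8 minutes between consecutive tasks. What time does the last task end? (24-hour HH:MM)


Start: 11:50 = 710 min from midnight
  after task 1 (55 min): 12:45
  after break (24 min): 13:09
  after task 2 (67 min): 14:16
  after break (8 min): 14:24
  after task 3 (74 min): 15:38
Total elapsed: 228 minutes
End time: 15:38

15:38


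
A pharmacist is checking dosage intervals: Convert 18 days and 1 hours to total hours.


Days: 18
Extra hours: 1
Hours per day: 24
Days to hours: 18 x 24 = 432
Total: 432 + 1 = 433

433


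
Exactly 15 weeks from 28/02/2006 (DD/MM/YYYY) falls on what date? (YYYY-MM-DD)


Start: 2006-02-28
Weeks to add: 15
Convert to days: 15 x 7 = 105 days
Add 105 days to 2006-02-28
Result: 2006-06-13

2006-06-13


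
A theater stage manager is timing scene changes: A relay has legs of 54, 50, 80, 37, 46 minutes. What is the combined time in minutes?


Durations: 54, 50, 80, 37, 46
Running sum: 54
+ 50 = 104
+ 80 = 184
+ 37 = 221
+ 46 = 267
Total duration: 267 minutes
That is 4 hours and 27 minutes

267


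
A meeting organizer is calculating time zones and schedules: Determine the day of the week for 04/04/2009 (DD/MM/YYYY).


Date: 2009-04-04
January 1, 2009 is a Thursday
Day of year: 94
Offset from Jan 1: 93 days
93 mod 7 = 2
Result: Saturday

Saturday


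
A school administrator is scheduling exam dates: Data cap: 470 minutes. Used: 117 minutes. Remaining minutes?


Total budget: 470 minutes
Time used: 117 minutes
Remaining: 470 - 117 = 353 minutes
Percent used: 24.9%
Percent remaining: 75.1%

353


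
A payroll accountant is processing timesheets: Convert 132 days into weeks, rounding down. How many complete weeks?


Total days: 132
Days per week: 7
Division: 132 / 7 = 18 remainder 6
Complete weeks: 18
Remaining days: 6

18


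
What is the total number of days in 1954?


Year: 1954
Check leap year rules:
Divisible by 4? No
1954 is not a leap year
Days: 365

365


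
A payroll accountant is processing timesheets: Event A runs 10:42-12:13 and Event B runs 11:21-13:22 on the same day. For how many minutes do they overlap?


Interval A: [642, 733] minutes from midnight
Interval B: [681, 802] minutes from midnight
Overlap start = max(642, 681) = 681
Overlap end = min(733, 802) = 733
Overlap = 733 - 681 = 52 minutes

52


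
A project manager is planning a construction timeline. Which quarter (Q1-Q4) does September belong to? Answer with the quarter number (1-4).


Month: September (month 9)
Q1: January-March (months 1-3)
Q2: April-June (months 4-6)
Q3: July-September (months 7-9)
Q4: October-December (months 10-12)
Month 9 falls in Q3

3


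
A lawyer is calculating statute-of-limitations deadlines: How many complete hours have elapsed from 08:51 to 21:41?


Start: 08:51
End: 21:41
Hour difference: 21 - 8 = 13 hours
Minute difference: 41 - 51 = -10 minutes
Total minutes: 770
Complete hours: 770 / 60 = 12 (remainder 50)

12


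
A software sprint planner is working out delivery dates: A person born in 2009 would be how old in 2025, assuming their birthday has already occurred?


Birth year: 2009
Current year: 2025
Age = current year - birth year
Age = 2025 - 2009 = 16

16


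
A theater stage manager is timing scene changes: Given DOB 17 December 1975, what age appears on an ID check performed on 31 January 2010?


Birth: 1975-12-17
Reference: 2010-01-31
Year difference: 2010 - 1975 = 35
Has birthday (12-17) occurred by 01-31? No
Birthday not yet reached this year -> subtract 1
Age in full years: 34

34


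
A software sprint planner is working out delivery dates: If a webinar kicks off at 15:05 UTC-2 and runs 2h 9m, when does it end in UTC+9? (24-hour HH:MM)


Start: 15:05 in UTC-2
Step 1 - add duration:
  minutes: 5 + 9 = 14
  hours: 15 + 2 + 0 = 17
  end in UTC-2: 17:14
Step 2 - convert UTC-2 -> UTC+9:
  offset difference: 9 - (-2) = 11 hours
  17 + (11) = 28 -> mod 24 = 4
Result: 04:14 in UTC+9

04:14


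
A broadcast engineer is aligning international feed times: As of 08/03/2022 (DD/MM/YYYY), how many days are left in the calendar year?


Start: March 08, 2022
End: December 31, 2022
Days left in March: 23
April: 30
May: 31
June: 30
July: 31
... plus remaining months
Sum of remaining months: 275
Total: 23 + 275 = 298

298


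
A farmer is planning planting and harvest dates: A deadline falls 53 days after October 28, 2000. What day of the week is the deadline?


Start: 2000-10-28 (Saturday)
Step 1 - find target date: add 53 days
  2000-10-28 + 53 days = 2000-12-20
Step 2 - day of week:
  53 mod 7 = 4
  Saturday + 4 days -> Wednesday
Result: Wednesday (2000-12-20)

Wednesday


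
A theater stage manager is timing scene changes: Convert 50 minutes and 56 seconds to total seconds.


Minutes: 50
Extra seconds: 56
Seconds per minute: 60
Minutes to seconds: 50 x 60 = 3000
Total: 3000 + 56 = 3056

3056


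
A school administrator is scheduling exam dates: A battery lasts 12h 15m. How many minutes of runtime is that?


Hours: 12
Extra minutes: 15
Minutes per hour: 60
Hours to minutes: 12 x 60 = 720
Total: 720 + 15 = 735

735


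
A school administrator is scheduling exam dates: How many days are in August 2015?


Month: August
Year: 2015
August is a 31-day month
Total: 31 days

31


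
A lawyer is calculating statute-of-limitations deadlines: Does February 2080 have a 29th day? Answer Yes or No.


Year: 2080
Divisible by 4? 2080 / 4 = 520.0 -> Yes
Divisible by 100? 2080 / 100 = 20.8 -> No
Divisible by 4 but not 100, so it IS a leap year

Yes


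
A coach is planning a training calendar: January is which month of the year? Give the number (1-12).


Calendar month order:
1. January <--
2. February
January is month number 1

1


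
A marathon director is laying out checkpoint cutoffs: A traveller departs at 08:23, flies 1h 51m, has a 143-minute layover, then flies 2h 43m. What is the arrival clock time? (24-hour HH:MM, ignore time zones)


Depart: 08:23
Leg 1: +111 min -> 10:14
Layover: +143 min -> 12:37
Leg 2: +163 min -> 15:20
Total travel: 417 minutes = 6h 57m
Arrival: 15:20

15:20


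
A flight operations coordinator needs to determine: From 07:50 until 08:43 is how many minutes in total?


Start time: 07:50 = 470 minutes from midnight
End time: 08:43 = 523 minutes from midnight
Difference: 523 - 470 = 53 minutes
That is 0 hours and 53 minutes

53


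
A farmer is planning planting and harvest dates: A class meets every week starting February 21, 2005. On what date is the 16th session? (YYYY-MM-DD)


First occurrence: 2005-02-21 (occurrence 1)
Each occurrence is 7 days after the previous.
Occurrence 16 is 15 weeks after the first.
15 weeks = 105 days
2005-02-21 + 105 days = 2005-06-06

2005-06-06


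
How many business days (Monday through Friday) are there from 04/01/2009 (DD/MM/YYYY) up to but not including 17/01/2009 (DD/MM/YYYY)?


Start: 2009-01-04 (Sunday)
End (exclusive): 2009-01-17 (Saturday)
Total calendar days: 13
Full weeks: 13 // 7 = 1 -> 5 weekdays
Remaining 6 days starting on Sunday:
  Sun(-), Mon(w), Tue(w), Wed(w), Thu(w), Fri(w) -> 5 weekdays
Total business days: 5 + 5 = 10

10


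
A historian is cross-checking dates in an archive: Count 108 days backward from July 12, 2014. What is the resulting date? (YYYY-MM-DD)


Start: 2014-07-12
Subtracting 108 days
Days already passed in July: 12
After going back through July: 96 more days to subtract
June 2014: 30 days, 66 remaining
May 2014: 31 days, 35 remaining
April 2014: 30 days, 5 remaining
March 2014 has 31 days, need 5
Result: 2014-03-26

2014-03-26


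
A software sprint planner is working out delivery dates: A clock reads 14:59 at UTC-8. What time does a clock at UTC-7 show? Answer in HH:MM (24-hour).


Local time: 14:59 at UTC-8 (offset -8h)
Target zone: UTC-7 (offset -7h)
Difference: -7 - (-8) = 1 hours
Calculation: 14 + (1) = 15
Result: 15:59

15:59


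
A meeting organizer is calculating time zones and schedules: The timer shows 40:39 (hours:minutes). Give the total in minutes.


Hours: 40
Minutes: 39
Convert hours to minutes: 40 x 60 = 2400
Add remaining minutes: 2400 + 39 = 2439

2439


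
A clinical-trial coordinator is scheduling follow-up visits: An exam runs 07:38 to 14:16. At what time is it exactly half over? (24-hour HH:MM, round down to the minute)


Start time: 07:38 = 458 minutes from midnight
End time: 14:16 = 856 minutes from midnight
Sum: 458 + 856 = 1314
Midpoint: 1314 / 2 = 657 minutes
Convert: 657 / 60 = 10 hours, 57 minutes
Result: 10:57

10:57


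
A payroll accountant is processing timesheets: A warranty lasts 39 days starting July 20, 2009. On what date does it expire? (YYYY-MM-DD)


Start: 2009-07-20
Adding 39 days
Days remaining in July: 11
After July: 28 days still to add
August 2009 has 31 days, need 28
Result: 2009-08-28

2009-08-28


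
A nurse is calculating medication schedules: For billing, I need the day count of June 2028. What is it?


Month: June
Year: 2028
June is a 30-day month
Total: 30 days

30


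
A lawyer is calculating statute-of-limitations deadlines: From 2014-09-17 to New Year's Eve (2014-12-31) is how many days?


Start: September 17, 2014
End: December 31, 2014
Days left in September: 13
October: 31
November: 30
December: 31
Sum of remaining months: 92
Total: 13 + 92 = 105

105


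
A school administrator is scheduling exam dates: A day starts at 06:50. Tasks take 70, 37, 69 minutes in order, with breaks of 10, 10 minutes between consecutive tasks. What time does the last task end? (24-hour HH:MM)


Start: 06:50 = 410 min from midnight
  after task 1 (70 min): 08:00
  after break (10 min): 08:10
  after task 2 (37 min): 08:47
  after break (10 min): 08:57
  after task 3 (69 min): 10:06
Total elapsed: 196 minutes
End time: 10:06

10:06


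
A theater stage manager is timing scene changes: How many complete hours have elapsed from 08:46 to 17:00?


Start: 08:46
End: 17:00
Hour difference: 17 - 8 = 9 hours
Minute difference: 0 - 46 = -46 minutes
Total minutes: 494
Complete hours: 494 / 60 = 8 (remainder 14)

8


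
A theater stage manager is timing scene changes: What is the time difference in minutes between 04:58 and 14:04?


Start time: 04:58 = 298 minutes from midnight
End time: 14:04 = 844 minutes from midnight
Difference: 844 - 298 = 546 minutes
That is 9 hours and 6 minutes

546


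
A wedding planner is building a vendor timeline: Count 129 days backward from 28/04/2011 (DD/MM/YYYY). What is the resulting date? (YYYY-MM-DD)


Start: 2011-04-28
Subtracting 129 days
Days already passed in April: 28
After going back through April: 101 more days to subtract
March 2011: 31 days, 70 remaining
February 2011: 28 days, 42 remaining
January 2011: 31 days, 11 remaining
December 2010 has 31 days, need 11
Result: 2010-12-20

2010-12-20


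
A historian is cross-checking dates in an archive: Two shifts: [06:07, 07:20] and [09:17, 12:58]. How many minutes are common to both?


Interval A: [367, 440] minutes from midnight
Interval B: [557, 778] minutes from midnight
Overlap start = max(367, 557) = 557
Overlap end = min(440, 778) = 440
End <= start, so the intervals do not overlap: 0 minutes

0


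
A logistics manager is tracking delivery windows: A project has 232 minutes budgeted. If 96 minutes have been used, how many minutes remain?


Total budget: 232 minutes
Time used: 96 minutes
Remaining: 232 - 96 = 136 minutes
Percent used: 41.4%
Percent remaining: 58.6%

136


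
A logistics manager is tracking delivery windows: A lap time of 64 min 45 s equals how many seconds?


Minutes: 64
Seconds: 45
Convert minutes to seconds: 64 x 60 = 3840
Add remaining seconds: 3840 + 45 = 3885

3885


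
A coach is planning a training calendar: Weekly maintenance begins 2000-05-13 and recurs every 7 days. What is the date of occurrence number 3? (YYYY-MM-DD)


First occurrence: 2000-05-13 (occurrence 1)
Each occurrence is 7 days after the previous.
Occurrence 3 is 2 weeks after the first.
2 weeks = 14 days
2000-05-13 + 14 days = 2000-05-27

2000-05-27


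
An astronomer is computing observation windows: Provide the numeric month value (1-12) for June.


Calendar month order:
5. May
6. June <--
7. July
June is month number 6

6


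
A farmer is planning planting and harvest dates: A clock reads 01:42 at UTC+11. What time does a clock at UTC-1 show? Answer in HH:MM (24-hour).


Local time: 01:42 at UTC+11 (offset 11h)
Target zone: UTC-1 (offset -1h)
Difference: -1 - (11) = -12 hours
Calculation: 1 + (-12) = -11
Wraparound: (-11) mod 24 = 13
Result: 13:42

13:42


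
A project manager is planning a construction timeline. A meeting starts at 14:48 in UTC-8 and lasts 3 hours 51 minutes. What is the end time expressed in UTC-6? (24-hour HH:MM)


Start: 14:48 in UTC-8
Step 1 - add duration:
  minutes: 48 + 51 = 99 (carry 1h)
  hours: 14 + 3 + 1 = 18
  end in UTC-8: 18:39
Step 2 - convert UTC-8 -> UTC-6:
  offset difference: -6 - (-8) = 2 hours
  18 + (2) = 20 -> mod 24 = 20
Result: 20:39 in UTC-6

20:39


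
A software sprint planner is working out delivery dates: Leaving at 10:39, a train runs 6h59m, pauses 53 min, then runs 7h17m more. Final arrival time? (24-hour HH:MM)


Depart: 10:39
Leg 1: +419 min -> 17:38
Layover: +53 min -> 18:31
Leg 2: +437 min -> 01:48
Total travel: 909 minutes = 15h 9m
Arrival: 01:48

01:48


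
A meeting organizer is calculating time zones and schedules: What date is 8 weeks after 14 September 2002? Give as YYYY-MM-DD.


Start: 2002-09-14
Weeks to add: 8
Convert to days: 8 x 7 = 56 days
Add 56 days to 2002-09-14
Result: 2002-11-09

2002-11-09


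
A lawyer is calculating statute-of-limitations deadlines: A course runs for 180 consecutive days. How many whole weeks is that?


Total days: 180
Days per week: 7
Division: 180 / 7 = 25 remainder 5
Complete weeks: 25
Remaining days: 5

25


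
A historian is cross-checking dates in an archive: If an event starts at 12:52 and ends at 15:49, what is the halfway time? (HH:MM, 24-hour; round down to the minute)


Start time: 12:52 = 772 minutes from midnight
End time: 15:49 = 949 minutes from midnight
Sum: 772 + 949 = 1721
Midpoint: 1721 / 2 = 860 minutes
Convert: 860 / 60 = 14 hours, 20 minutes
Result: 14:20

14:20
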